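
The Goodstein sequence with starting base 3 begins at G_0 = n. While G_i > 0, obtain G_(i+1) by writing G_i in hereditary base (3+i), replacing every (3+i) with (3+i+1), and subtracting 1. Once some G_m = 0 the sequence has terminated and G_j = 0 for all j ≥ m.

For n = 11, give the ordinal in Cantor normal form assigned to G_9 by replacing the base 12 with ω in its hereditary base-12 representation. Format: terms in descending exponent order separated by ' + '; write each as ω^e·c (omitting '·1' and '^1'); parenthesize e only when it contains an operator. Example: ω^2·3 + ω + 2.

ω·4 + 11

(0) 11|_3 = 3^2 + 2 ↦ 4^2 + 2|_4 = 18 ⇒ 17
(1) 17|_4 = 4^2 + 1 ↦ 5^2 + 1|_5 = 26 ⇒ 25
(2) 25|_5 = 5^2 ↦ 6^2|_6 = 36 ⇒ 35
(3) 35|_6 = 5·6 + 5 ↦ 5·7 + 5|_7 = 40 ⇒ 39
(4) 39|_7 = 5·7 + 4 ↦ 5·8 + 4|_8 = 44 ⇒ 43
(5) 43|_8 = 5·8 + 3 ↦ 5·9 + 3|_9 = 48 ⇒ 47
(6) 47|_9 = 5·9 + 2 ↦ 5·10 + 2|_10 = 52 ⇒ 51
(7) 51|_10 = 5·10 + 1 ↦ 5·11 + 1|_11 = 56 ⇒ 55
(8) 55|_11 = 5·11 ↦ 5·12|_12 = 60 ⇒ 59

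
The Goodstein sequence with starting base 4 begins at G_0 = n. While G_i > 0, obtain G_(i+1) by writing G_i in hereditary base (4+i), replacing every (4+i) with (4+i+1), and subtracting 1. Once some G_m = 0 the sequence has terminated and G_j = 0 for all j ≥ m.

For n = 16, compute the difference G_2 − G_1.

3

16 —HB4→ 4^2 —bump→ 5^2 = 25 —(−1)→ 24
24 —HB5→ 4·5 + 4 —bump→ 4·6 + 4 = 28 —(−1)→ 27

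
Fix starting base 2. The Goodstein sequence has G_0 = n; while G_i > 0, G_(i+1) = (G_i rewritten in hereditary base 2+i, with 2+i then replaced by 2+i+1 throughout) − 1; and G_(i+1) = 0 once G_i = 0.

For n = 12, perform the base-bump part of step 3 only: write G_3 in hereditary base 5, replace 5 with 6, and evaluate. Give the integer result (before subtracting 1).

280020

G_0=12  [base 2] 2^(2 + 1) + 2^2  →[2↦3]→  3^(3 + 1) + 3^3 = 108  −1 ⇒ G_1=107
G_1=107  [base 3] 3^(3 + 1) + 2·3^2 + 2·3 + 2  →[3↦4]→  4^(4 + 1) + 2·4^2 + 2·4 + 2 = 1066  −1 ⇒ G_2=1065
G_2=1065  [base 4] 4^(4 + 1) + 2·4^2 + 2·4 + 1  →[4↦5]→  5^(5 + 1) + 2·5^2 + 2·5 + 1 = 15686  −1 ⇒ G_3=15685
G_3=15685  [base 5] 5^(5 + 1) + 2·5^2 + 2·5  →[5↦6]→  6^(6 + 1) + 2·6^2 + 2·6 = 280020  −1 ⇒ G_4=280019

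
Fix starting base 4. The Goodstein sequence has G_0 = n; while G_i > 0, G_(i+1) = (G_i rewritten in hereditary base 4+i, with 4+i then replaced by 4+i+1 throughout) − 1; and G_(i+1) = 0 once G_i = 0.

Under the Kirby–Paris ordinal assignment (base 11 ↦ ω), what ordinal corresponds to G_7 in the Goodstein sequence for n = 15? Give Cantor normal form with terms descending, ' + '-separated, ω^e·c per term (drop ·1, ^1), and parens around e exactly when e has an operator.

ω·2 + 4

15 —HB4→ 3·4 + 3 —bump→ 3·5 + 3 = 18 —(−1)→ 17
17 —HB5→ 3·5 + 2 —bump→ 3·6 + 2 = 20 —(−1)→ 19
19 —HB6→ 3·6 + 1 —bump→ 3·7 + 1 = 22 —(−1)→ 21
21 —HB7→ 3·7 —bump→ 3·8 = 24 —(−1)→ 23
23 —HB8→ 2·8 + 7 —bump→ 2·9 + 7 = 25 —(−1)→ 24
24 —HB9→ 2·9 + 6 —bump→ 2·10 + 6 = 26 —(−1)→ 25
25 —HB10→ 2·10 + 5 —bump→ 2·11 + 5 = 27 —(−1)→ 26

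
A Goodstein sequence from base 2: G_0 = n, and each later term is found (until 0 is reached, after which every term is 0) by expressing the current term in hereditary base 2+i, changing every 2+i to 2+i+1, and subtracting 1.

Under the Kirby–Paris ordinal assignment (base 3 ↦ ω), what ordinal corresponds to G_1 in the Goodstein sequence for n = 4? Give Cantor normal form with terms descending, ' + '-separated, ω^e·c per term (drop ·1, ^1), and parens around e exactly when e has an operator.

i=0: 4 = 2^2 (b=2); 2→3: 3^3 = 27; 27−1 = 26
i=1: 26 = 2·3^2 + 2·3 + 2 (b=3); 3→4: 2·4^2 + 2·4 + 2 = 42; 42−1 = 41

ω^2·2 + ω·2 + 2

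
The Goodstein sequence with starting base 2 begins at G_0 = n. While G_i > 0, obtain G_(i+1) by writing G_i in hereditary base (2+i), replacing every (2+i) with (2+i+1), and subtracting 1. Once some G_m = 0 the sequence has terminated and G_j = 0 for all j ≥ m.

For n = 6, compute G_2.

257

(0) 6|_2 = 2^2 + 2 ↦ 3^3 + 3|_3 = 30 ⇒ 29
(1) 29|_3 = 3^3 + 2 ↦ 4^4 + 2|_4 = 258 ⇒ 257
(2) 257|_4 = 4^4 + 1 ↦ 5^5 + 1|_5 = 3126 ⇒ 3125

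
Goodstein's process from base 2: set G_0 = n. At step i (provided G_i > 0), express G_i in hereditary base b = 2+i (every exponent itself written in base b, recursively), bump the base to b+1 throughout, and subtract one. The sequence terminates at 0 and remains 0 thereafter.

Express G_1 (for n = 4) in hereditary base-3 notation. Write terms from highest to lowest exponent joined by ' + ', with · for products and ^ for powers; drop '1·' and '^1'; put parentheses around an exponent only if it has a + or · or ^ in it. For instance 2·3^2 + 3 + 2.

4 —HB2→ 2^2 —bump→ 3^3 = 27 —(−1)→ 26
26 —HB3→ 2·3^2 + 2·3 + 2 —bump→ 2·4^2 + 2·4 + 2 = 42 —(−1)→ 41

2·3^2 + 2·3 + 2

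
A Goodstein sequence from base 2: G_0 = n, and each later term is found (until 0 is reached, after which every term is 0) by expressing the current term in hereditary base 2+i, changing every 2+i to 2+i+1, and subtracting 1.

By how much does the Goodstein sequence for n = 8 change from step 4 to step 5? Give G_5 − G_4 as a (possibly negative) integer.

[0] 8 ≡ 2^(2 + 1) (base 2). Lift 3: 81. −1: 80.
[1] 80 ≡ 2·3^3 + 2·3^2 + 2·3 + 2 (base 3). Lift 4: 554. −1: 553.
[2] 553 ≡ 2·4^4 + 2·4^2 + 2·4 + 1 (base 4). Lift 5: 6311. −1: 6310.
[3] 6310 ≡ 2·5^5 + 2·5^2 + 2·5 (base 5). Lift 6: 93396. −1: 93395.
[4] 93395 ≡ 2·6^6 + 2·6^2 + 6 + 5 (base 6). Lift 7: 1647196. −1: 1647195.

1553800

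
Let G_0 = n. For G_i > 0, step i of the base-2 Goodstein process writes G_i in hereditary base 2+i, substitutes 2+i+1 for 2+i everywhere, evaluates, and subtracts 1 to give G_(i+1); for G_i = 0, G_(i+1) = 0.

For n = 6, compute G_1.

(0) 6|_2 = 2^2 + 2 ↦ 3^3 + 3|_3 = 30 ⇒ 29
(1) 29|_3 = 3^3 + 2 ↦ 4^4 + 2|_4 = 258 ⇒ 257

29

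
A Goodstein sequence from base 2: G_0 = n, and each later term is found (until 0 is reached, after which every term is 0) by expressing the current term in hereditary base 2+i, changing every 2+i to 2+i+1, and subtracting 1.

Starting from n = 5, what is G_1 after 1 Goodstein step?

base 2: 5 = 2^2 + 1; at 3: 3^3 + 1 = 28; next = 27
base 3: 27 = 3^3; at 4: 4^4 = 256; next = 255

27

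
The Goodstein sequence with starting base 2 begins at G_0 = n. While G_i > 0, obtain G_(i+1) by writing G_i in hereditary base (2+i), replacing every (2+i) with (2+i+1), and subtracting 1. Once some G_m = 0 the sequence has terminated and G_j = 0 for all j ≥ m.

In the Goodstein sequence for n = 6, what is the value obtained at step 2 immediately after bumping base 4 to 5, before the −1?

3126

i=0: 6 = 2^2 + 2 (b=2); 2→3: 3^3 + 3 = 30; 30−1 = 29
i=1: 29 = 3^3 + 2 (b=3); 3→4: 4^4 + 2 = 258; 258−1 = 257
i=2: 257 = 4^4 + 1 (b=4); 4→5: 5^5 + 1 = 3126; 3126−1 = 3125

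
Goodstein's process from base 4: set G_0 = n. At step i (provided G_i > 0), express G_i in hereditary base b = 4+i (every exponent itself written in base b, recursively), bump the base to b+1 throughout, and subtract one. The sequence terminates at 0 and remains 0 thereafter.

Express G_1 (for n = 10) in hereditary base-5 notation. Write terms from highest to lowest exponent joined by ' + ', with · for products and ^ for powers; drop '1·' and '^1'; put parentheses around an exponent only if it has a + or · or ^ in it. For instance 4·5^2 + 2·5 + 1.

G_0=10  [base 4] 2·4 + 2  →[4↦5]→  2·5 + 2 = 12  −1 ⇒ G_1=11
G_1=11  [base 5] 2·5 + 1  →[5↦6]→  2·6 + 1 = 13  −1 ⇒ G_2=12

2·5 + 1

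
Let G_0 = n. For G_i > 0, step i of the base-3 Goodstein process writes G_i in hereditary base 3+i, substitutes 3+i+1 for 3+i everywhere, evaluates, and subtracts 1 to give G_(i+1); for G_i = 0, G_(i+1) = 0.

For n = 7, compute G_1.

8

G_0=7  [base 3] 2·3 + 1  →[3↦4]→  2·4 + 1 = 9  −1 ⇒ G_1=8
G_1=8  [base 4] 2·4  →[4↦5]→  2·5 = 10  −1 ⇒ G_2=9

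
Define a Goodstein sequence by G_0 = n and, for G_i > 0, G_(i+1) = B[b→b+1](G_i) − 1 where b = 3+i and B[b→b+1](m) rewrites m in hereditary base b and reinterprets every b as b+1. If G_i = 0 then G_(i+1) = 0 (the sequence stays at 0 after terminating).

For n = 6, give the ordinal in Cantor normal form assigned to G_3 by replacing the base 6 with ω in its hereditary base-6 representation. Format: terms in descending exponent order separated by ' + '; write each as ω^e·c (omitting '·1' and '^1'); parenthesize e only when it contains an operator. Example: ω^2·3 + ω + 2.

ω + 1

base 3: 6 = 2·3; at 4: 2·4 = 8; next = 7
base 4: 7 = 4 + 3; at 5: 5 + 3 = 8; next = 7
base 5: 7 = 5 + 2; at 6: 6 + 2 = 8; next = 7
base 6: 7 = 6 + 1; at 7: 7 + 1 = 8; next = 7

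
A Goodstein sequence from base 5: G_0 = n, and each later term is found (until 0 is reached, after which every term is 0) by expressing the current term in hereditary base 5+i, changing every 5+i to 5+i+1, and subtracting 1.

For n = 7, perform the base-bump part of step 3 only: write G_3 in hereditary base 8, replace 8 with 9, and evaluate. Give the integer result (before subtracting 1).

7

7 —HB5→ 5 + 2 —bump→ 6 + 2 = 8 —(−1)→ 7
7 —HB6→ 6 + 1 —bump→ 7 + 1 = 8 —(−1)→ 7
7 —HB7→ 7 —bump→ 8 = 8 —(−1)→ 7
7 —HB8→ 7 —bump→ 7 = 7 —(−1)→ 6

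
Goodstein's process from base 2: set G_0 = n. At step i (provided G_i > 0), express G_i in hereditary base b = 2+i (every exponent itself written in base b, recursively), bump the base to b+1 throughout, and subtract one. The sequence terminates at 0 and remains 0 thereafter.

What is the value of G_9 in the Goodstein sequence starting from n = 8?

570623341475

8 —HB2→ 2^(2 + 1) —bump→ 3^(3 + 1) = 81 —(−1)→ 80
80 —HB3→ 2·3^3 + 2·3^2 + 2·3 + 2 —bump→ 2·4^4 + 2·4^2 + 2·4 + 2 = 554 —(−1)→ 553
553 —HB4→ 2·4^4 + 2·4^2 + 2·4 + 1 —bump→ 2·5^5 + 2·5^2 + 2·5 + 1 = 6311 —(−1)→ 6310
6310 —HB5→ 2·5^5 + 2·5^2 + 2·5 —bump→ 2·6^6 + 2·6^2 + 2·6 = 93396 —(−1)→ 93395
93395 —HB6→ 2·6^6 + 2·6^2 + 6 + 5 —bump→ 2·7^7 + 2·7^2 + 7 + 5 = 1647196 —(−1)→ 1647195
1647195 —HB7→ 2·7^7 + 2·7^2 + 7 + 4 —bump→ 2·8^8 + 2·8^2 + 8 + 4 = 33554572 —(−1)→ 33554571
33554571 —HB8→ 2·8^8 + 2·8^2 + 8 + 3 —bump→ 2·9^9 + 2·9^2 + 9 + 3 = 774841152 —(−1)→ 774841151
774841151 —HB9→ 2·9^9 + 2·9^2 + 9 + 2 —bump→ 2·10^10 + 2·10^2 + 10 + 2 = 20000000212 —(−1)→ 20000000211
20000000211 —HB10→ 2·10^10 + 2·10^2 + 10 + 1 —bump→ 2·11^11 + 2·11^2 + 11 + 1 = 570623341476 —(−1)→ 570623341475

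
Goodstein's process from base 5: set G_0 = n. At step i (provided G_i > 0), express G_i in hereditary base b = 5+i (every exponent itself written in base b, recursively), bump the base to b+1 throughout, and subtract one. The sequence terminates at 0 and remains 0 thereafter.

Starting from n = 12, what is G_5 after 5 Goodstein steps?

[0] 12 ≡ 2·5 + 2 (base 5). Lift 6: 14. −1: 13.
[1] 13 ≡ 2·6 + 1 (base 6). Lift 7: 15. −1: 14.
[2] 14 ≡ 2·7 (base 7). Lift 8: 16. −1: 15.
[3] 15 ≡ 8 + 7 (base 8). Lift 9: 16. −1: 15.
[4] 15 ≡ 9 + 6 (base 9). Lift 10: 16. −1: 15.
[5] 15 ≡ 10 + 5 (base 10). Lift 11: 16. −1: 15.

15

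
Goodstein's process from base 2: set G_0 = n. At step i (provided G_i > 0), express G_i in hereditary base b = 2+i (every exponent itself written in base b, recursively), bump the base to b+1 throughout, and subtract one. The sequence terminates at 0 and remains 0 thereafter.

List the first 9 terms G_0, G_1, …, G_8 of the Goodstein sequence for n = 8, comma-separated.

[0] 8 ≡ 2^(2 + 1) (base 2). Lift 3: 81. −1: 80.
[1] 80 ≡ 2·3^3 + 2·3^2 + 2·3 + 2 (base 3). Lift 4: 554. −1: 553.
[2] 553 ≡ 2·4^4 + 2·4^2 + 2·4 + 1 (base 4). Lift 5: 6311. −1: 6310.
[3] 6310 ≡ 2·5^5 + 2·5^2 + 2·5 (base 5). Lift 6: 93396. −1: 93395.
[4] 93395 ≡ 2·6^6 + 2·6^2 + 6 + 5 (base 6). Lift 7: 1647196. −1: 1647195.
[5] 1647195 ≡ 2·7^7 + 2·7^2 + 7 + 4 (base 7). Lift 8: 33554572. −1: 33554571.
[6] 33554571 ≡ 2·8^8 + 2·8^2 + 8 + 3 (base 8). Lift 9: 774841152. −1: 774841151.
[7] 774841151 ≡ 2·9^9 + 2·9^2 + 9 + 2 (base 9). Lift 10: 20000000212. −1: 20000000211.

8, 80, 553, 6310, 93395, 1647195, 33554571, 774841151, 20000000211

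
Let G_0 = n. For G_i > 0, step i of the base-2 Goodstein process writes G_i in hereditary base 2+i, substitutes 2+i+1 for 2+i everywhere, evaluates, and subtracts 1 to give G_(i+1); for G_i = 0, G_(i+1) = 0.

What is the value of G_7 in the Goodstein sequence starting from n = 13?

3486786855

G_0=13  [base 2] 2^(2 + 1) + 2^2 + 1  →[2↦3]→  3^(3 + 1) + 3^3 + 1 = 109  −1 ⇒ G_1=108
G_1=108  [base 3] 3^(3 + 1) + 3^3  →[3↦4]→  4^(4 + 1) + 4^4 = 1280  −1 ⇒ G_2=1279
G_2=1279  [base 4] 4^(4 + 1) + 3·4^3 + 3·4^2 + 3·4 + 3  →[4↦5]→  5^(5 + 1) + 3·5^3 + 3·5^2 + 3·5 + 3 = 16093  −1 ⇒ G_3=16092
G_3=16092  [base 5] 5^(5 + 1) + 3·5^3 + 3·5^2 + 3·5 + 2  →[5↦6]→  6^(6 + 1) + 3·6^3 + 3·6^2 + 3·6 + 2 = 280712  −1 ⇒ G_4=280711
G_4=280711  [base 6] 6^(6 + 1) + 3·6^3 + 3·6^2 + 3·6 + 1  →[6↦7]→  7^(7 + 1) + 3·7^3 + 3·7^2 + 3·7 + 1 = 5765999  −1 ⇒ G_5=5765998
G_5=5765998  [base 7] 7^(7 + 1) + 3·7^3 + 3·7^2 + 3·7  →[7↦8]→  8^(8 + 1) + 3·8^3 + 3·8^2 + 3·8 = 134219480  −1 ⇒ G_6=134219479
G_6=134219479  [base 8] 8^(8 + 1) + 3·8^3 + 3·8^2 + 2·8 + 7  →[8↦9]→  9^(9 + 1) + 3·9^3 + 3·9^2 + 2·9 + 7 = 3486786856  −1 ⇒ G_7=3486786855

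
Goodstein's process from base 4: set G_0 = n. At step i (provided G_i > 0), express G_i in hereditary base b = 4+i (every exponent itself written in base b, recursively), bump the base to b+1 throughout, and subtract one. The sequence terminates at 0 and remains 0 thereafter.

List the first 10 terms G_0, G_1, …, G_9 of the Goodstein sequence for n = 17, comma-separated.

G_0 = 17. HB_4(17) = 4^2 + 1. Bump = 26. G_1 = 25.
G_1 = 25. HB_5(25) = 5^2. Bump = 36. G_2 = 35.
G_2 = 35. HB_6(35) = 5·6 + 5. Bump = 40. G_3 = 39.
G_3 = 39. HB_7(39) = 5·7 + 4. Bump = 44. G_4 = 43.
G_4 = 43. HB_8(43) = 5·8 + 3. Bump = 48. G_5 = 47.
G_5 = 47. HB_9(47) = 5·9 + 2. Bump = 52. G_6 = 51.
G_6 = 51. HB_10(51) = 5·10 + 1. Bump = 56. G_7 = 55.
G_7 = 55. HB_11(55) = 5·11. Bump = 60. G_8 = 59.
G_8 = 59. HB_12(59) = 4·12 + 11. Bump = 63. G_9 = 62.

17, 25, 35, 39, 43, 47, 51, 55, 59, 62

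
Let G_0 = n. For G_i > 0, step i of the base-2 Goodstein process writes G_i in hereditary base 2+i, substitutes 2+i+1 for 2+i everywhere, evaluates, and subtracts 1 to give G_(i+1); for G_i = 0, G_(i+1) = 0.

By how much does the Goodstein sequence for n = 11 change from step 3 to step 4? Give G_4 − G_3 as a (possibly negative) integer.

[0] 11 ≡ 2^(2 + 1) + 2 + 1 (base 2). Lift 3: 85. −1: 84.
[1] 84 ≡ 3^(3 + 1) + 3 (base 3). Lift 4: 1028. −1: 1027.
[2] 1027 ≡ 4^(4 + 1) + 3 (base 4). Lift 5: 15628. −1: 15627.
[3] 15627 ≡ 5^(5 + 1) + 2 (base 5). Lift 6: 279938. −1: 279937.

264310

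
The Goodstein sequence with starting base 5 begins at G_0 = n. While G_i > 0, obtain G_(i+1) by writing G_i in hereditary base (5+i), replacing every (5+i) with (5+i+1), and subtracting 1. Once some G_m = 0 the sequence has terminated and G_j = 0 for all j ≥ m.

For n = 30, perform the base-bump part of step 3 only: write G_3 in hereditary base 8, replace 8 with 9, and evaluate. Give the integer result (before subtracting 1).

step 0: 30 = 5^2 + 5; sub 6 for 5: 6^2 + 6; = 42; G_1 = 42−1 = 41
step 1: 41 = 6^2 + 5; sub 7 for 6: 7^2 + 5; = 54; G_2 = 54−1 = 53
step 2: 53 = 7^2 + 4; sub 8 for 7: 8^2 + 4; = 68; G_3 = 68−1 = 67
step 3: 67 = 8^2 + 3; sub 9 for 8: 9^2 + 3; = 84; G_4 = 84−1 = 83

84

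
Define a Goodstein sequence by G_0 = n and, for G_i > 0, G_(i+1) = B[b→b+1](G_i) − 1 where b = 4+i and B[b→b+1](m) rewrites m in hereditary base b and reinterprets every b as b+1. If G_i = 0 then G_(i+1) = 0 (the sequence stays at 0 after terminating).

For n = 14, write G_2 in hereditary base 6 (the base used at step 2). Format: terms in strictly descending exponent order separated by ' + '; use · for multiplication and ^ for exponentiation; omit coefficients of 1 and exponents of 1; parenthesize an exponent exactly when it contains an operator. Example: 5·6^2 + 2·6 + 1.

base 4: 14 = 3·4 + 2; at 5: 3·5 + 2 = 17; next = 16
base 5: 16 = 3·5 + 1; at 6: 3·6 + 1 = 19; next = 18
base 6: 18 = 3·6; at 7: 3·7 = 21; next = 20

3·6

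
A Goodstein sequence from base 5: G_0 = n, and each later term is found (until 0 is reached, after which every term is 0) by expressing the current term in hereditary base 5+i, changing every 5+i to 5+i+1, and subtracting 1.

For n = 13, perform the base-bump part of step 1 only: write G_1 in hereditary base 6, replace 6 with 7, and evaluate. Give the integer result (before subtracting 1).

i=0: 13 = 2·5 + 3 (b=5); 5→6: 2·6 + 3 = 15; 15−1 = 14
i=1: 14 = 2·6 + 2 (b=6); 6→7: 2·7 + 2 = 16; 16−1 = 15

16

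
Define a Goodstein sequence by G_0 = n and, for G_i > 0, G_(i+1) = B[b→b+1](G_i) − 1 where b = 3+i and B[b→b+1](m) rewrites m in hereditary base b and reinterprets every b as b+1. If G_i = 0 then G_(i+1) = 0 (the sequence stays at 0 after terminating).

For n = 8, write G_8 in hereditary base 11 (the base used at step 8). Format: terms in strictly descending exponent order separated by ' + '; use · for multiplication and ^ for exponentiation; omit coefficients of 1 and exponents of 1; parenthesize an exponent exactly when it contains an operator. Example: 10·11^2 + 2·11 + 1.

i=0: 8 = 2·3 + 2 (b=3); 3→4: 2·4 + 2 = 10; 10−1 = 9
i=1: 9 = 2·4 + 1 (b=4); 4→5: 2·5 + 1 = 11; 11−1 = 10
i=2: 10 = 2·5 (b=5); 5→6: 2·6 = 12; 12−1 = 11
i=3: 11 = 6 + 5 (b=6); 6→7: 7 + 5 = 12; 12−1 = 11
i=4: 11 = 7 + 4 (b=7); 7→8: 8 + 4 = 12; 12−1 = 11
i=5: 11 = 8 + 3 (b=8); 8→9: 9 + 3 = 12; 12−1 = 11
i=6: 11 = 9 + 2 (b=9); 9→10: 10 + 2 = 12; 12−1 = 11
i=7: 11 = 10 + 1 (b=10); 10→11: 11 + 1 = 12; 12−1 = 11
i=8: 11 = 11 (b=11); 11→12: 12 = 12; 12−1 = 11

11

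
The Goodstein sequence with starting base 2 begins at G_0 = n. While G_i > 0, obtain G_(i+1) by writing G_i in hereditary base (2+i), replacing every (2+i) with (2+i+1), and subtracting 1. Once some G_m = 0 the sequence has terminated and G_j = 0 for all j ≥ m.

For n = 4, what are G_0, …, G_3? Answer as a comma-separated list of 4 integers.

step 0: 4 = 2^2; sub 3 for 2: 3^3; = 27; G_1 = 27−1 = 26
step 1: 26 = 2·3^2 + 2·3 + 2; sub 4 for 3: 2·4^2 + 2·4 + 2; = 42; G_2 = 42−1 = 41
step 2: 41 = 2·4^2 + 2·4 + 1; sub 5 for 4: 2·5^2 + 2·5 + 1; = 61; G_3 = 61−1 = 60

4, 26, 41, 60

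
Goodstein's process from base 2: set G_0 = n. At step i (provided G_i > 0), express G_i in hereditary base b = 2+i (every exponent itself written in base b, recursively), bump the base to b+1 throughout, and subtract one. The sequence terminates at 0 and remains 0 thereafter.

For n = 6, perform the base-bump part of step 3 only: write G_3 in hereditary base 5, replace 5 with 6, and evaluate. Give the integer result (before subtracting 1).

46656

G_0 = 6. HB_2(6) = 2^2 + 2. Bump = 30. G_1 = 29.
G_1 = 29. HB_3(29) = 3^3 + 2. Bump = 258. G_2 = 257.
G_2 = 257. HB_4(257) = 4^4 + 1. Bump = 3126. G_3 = 3125.
G_3 = 3125. HB_5(3125) = 5^5. Bump = 46656. G_4 = 46655.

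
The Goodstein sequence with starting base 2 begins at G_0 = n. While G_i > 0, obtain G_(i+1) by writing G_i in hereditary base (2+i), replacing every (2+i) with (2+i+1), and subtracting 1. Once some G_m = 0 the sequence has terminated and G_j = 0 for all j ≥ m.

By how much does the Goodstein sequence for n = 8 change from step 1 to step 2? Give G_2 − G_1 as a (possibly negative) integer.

473

i=0: 8 = 2^(2 + 1) (b=2); 2→3: 3^(3 + 1) = 81; 81−1 = 80
i=1: 80 = 2·3^3 + 2·3^2 + 2·3 + 2 (b=3); 3→4: 2·4^4 + 2·4^2 + 2·4 + 2 = 554; 554−1 = 553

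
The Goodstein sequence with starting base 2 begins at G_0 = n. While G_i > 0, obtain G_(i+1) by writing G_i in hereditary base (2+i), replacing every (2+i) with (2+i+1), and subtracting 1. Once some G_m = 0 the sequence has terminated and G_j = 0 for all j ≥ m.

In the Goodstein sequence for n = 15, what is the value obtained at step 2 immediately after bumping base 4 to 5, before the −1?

15 —HB2→ 2^(2 + 1) + 2^2 + 2 + 1 —bump→ 3^(3 + 1) + 3^3 + 3 + 1 = 112 —(−1)→ 111
111 —HB3→ 3^(3 + 1) + 3^3 + 3 —bump→ 4^(4 + 1) + 4^4 + 4 = 1284 —(−1)→ 1283
1283 —HB4→ 4^(4 + 1) + 4^4 + 3 —bump→ 5^(5 + 1) + 5^5 + 3 = 18753 —(−1)→ 18752

18753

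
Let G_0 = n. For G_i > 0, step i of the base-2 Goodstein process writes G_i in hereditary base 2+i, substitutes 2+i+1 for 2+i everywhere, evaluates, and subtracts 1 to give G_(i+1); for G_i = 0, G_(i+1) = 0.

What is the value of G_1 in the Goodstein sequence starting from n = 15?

111

[0] 15 ≡ 2^(2 + 1) + 2^2 + 2 + 1 (base 2). Lift 3: 112. −1: 111.
[1] 111 ≡ 3^(3 + 1) + 3^3 + 3 (base 3). Lift 4: 1284. −1: 1283.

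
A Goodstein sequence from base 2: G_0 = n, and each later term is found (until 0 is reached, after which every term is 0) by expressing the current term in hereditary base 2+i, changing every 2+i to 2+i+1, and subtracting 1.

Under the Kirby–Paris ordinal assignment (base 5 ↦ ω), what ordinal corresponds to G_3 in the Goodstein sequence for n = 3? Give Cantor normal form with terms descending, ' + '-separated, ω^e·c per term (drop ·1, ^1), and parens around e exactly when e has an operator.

2

3 —HB2→ 2 + 1 —bump→ 3 + 1 = 4 —(−1)→ 3
3 —HB3→ 3 —bump→ 4 = 4 —(−1)→ 3
3 —HB4→ 3 —bump→ 3 = 3 —(−1)→ 2
2 —HB5→ 2 —bump→ 2 = 2 —(−1)→ 1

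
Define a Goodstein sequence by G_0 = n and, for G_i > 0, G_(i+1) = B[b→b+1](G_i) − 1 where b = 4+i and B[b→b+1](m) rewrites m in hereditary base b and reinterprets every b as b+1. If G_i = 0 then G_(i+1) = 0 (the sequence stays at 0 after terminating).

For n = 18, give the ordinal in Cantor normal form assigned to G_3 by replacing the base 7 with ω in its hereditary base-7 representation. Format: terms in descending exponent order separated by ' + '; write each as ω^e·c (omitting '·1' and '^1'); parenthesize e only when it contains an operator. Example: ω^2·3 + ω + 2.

G_0 = 18. HB_4(18) = 4^2 + 2. Bump = 27. G_1 = 26.
G_1 = 26. HB_5(26) = 5^2 + 1. Bump = 37. G_2 = 36.
G_2 = 36. HB_6(36) = 6^2. Bump = 49. G_3 = 48.

ω·6 + 6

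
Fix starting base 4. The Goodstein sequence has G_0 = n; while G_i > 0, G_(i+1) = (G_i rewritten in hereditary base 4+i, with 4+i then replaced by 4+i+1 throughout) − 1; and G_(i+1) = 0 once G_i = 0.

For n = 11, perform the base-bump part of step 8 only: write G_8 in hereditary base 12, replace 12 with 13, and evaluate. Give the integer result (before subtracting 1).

base 4: 11 = 2·4 + 3; at 5: 2·5 + 3 = 13; next = 12
base 5: 12 = 2·5 + 2; at 6: 2·6 + 2 = 14; next = 13
base 6: 13 = 2·6 + 1; at 7: 2·7 + 1 = 15; next = 14
base 7: 14 = 2·7; at 8: 2·8 = 16; next = 15
base 8: 15 = 8 + 7; at 9: 9 + 7 = 16; next = 15
base 9: 15 = 9 + 6; at 10: 10 + 6 = 16; next = 15
base 10: 15 = 10 + 5; at 11: 11 + 5 = 16; next = 15
base 11: 15 = 11 + 4; at 12: 12 + 4 = 16; next = 15
base 12: 15 = 12 + 3; at 13: 13 + 3 = 16; next = 15

16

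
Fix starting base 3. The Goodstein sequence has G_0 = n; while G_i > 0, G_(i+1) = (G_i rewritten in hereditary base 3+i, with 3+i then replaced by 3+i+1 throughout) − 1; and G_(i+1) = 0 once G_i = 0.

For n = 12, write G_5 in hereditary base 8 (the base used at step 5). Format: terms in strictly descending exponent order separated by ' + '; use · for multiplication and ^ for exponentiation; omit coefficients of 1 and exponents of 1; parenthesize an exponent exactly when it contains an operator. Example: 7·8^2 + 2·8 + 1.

7·8 + 7

base 3: 12 = 3^2 + 3; at 4: 4^2 + 4 = 20; next = 19
base 4: 19 = 4^2 + 3; at 5: 5^2 + 3 = 28; next = 27
base 5: 27 = 5^2 + 2; at 6: 6^2 + 2 = 38; next = 37
base 6: 37 = 6^2 + 1; at 7: 7^2 + 1 = 50; next = 49
base 7: 49 = 7^2; at 8: 8^2 = 64; next = 63
base 8: 63 = 7·8 + 7; at 9: 7·9 + 7 = 70; next = 69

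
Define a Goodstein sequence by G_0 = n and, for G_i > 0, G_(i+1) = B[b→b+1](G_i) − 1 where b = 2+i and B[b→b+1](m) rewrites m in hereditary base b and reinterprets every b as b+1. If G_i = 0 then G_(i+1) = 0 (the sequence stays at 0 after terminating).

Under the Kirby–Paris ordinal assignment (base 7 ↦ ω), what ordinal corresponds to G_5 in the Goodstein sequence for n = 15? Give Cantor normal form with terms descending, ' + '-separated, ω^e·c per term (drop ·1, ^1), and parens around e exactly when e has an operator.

ω^(ω + 1) + ω^ω

step 0: 15 = 2^(2 + 1) + 2^2 + 2 + 1; sub 3 for 2: 3^(3 + 1) + 3^3 + 3 + 1; = 112; G_1 = 112−1 = 111
step 1: 111 = 3^(3 + 1) + 3^3 + 3; sub 4 for 3: 4^(4 + 1) + 4^4 + 4; = 1284; G_2 = 1284−1 = 1283
step 2: 1283 = 4^(4 + 1) + 4^4 + 3; sub 5 for 4: 5^(5 + 1) + 5^5 + 3; = 18753; G_3 = 18753−1 = 18752
step 3: 18752 = 5^(5 + 1) + 5^5 + 2; sub 6 for 5: 6^(6 + 1) + 6^6 + 2; = 326594; G_4 = 326594−1 = 326593
step 4: 326593 = 6^(6 + 1) + 6^6 + 1; sub 7 for 6: 7^(7 + 1) + 7^7 + 1; = 6588345; G_5 = 6588345−1 = 6588344
step 5: 6588344 = 7^(7 + 1) + 7^7; sub 8 for 7: 8^(8 + 1) + 8^8; = 150994944; G_6 = 150994944−1 = 150994943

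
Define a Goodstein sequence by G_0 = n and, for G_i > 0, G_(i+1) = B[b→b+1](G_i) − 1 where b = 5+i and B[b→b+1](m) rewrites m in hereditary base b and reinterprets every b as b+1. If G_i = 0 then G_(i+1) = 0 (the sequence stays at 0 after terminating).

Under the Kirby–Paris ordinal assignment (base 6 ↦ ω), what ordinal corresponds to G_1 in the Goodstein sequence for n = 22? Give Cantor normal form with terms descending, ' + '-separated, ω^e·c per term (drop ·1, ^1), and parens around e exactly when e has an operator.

ω·4 + 1

[0] 22 ≡ 4·5 + 2 (base 5). Lift 6: 26. −1: 25.
[1] 25 ≡ 4·6 + 1 (base 6). Lift 7: 29. −1: 28.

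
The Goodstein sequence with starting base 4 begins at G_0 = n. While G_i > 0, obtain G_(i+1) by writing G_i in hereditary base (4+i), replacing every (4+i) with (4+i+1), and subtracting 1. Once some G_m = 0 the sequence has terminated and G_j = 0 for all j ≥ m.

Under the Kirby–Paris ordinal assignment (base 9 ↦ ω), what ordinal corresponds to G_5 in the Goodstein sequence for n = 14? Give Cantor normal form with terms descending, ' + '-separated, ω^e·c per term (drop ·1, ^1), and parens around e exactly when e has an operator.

14 —HB4→ 3·4 + 2 —bump→ 3·5 + 2 = 17 —(−1)→ 16
16 —HB5→ 3·5 + 1 —bump→ 3·6 + 1 = 19 —(−1)→ 18
18 —HB6→ 3·6 —bump→ 3·7 = 21 —(−1)→ 20
20 —HB7→ 2·7 + 6 —bump→ 2·8 + 6 = 22 —(−1)→ 21
21 —HB8→ 2·8 + 5 —bump→ 2·9 + 5 = 23 —(−1)→ 22
22 —HB9→ 2·9 + 4 —bump→ 2·10 + 4 = 24 —(−1)→ 23

ω·2 + 4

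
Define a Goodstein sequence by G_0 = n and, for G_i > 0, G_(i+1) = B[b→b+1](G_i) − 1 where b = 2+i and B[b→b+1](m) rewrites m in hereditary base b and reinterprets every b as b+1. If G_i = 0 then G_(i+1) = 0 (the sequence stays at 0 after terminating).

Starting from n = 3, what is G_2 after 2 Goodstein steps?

3

G_0 = 3. HB_2(3) = 2 + 1. Bump = 4. G_1 = 3.
G_1 = 3. HB_3(3) = 3. Bump = 4. G_2 = 3.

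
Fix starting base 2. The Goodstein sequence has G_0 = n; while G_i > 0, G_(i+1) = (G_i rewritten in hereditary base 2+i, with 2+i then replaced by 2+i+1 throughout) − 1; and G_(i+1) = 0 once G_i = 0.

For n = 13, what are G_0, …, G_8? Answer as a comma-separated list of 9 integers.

13, 108, 1279, 16092, 280711, 5765998, 134219479, 3486786855, 100000003325

(0) 13|_2 = 2^(2 + 1) + 2^2 + 1 ↦ 3^(3 + 1) + 3^3 + 1|_3 = 109 ⇒ 108
(1) 108|_3 = 3^(3 + 1) + 3^3 ↦ 4^(4 + 1) + 4^4|_4 = 1280 ⇒ 1279
(2) 1279|_4 = 4^(4 + 1) + 3·4^3 + 3·4^2 + 3·4 + 3 ↦ 5^(5 + 1) + 3·5^3 + 3·5^2 + 3·5 + 3|_5 = 16093 ⇒ 16092
(3) 16092|_5 = 5^(5 + 1) + 3·5^3 + 3·5^2 + 3·5 + 2 ↦ 6^(6 + 1) + 3·6^3 + 3·6^2 + 3·6 + 2|_6 = 280712 ⇒ 280711
(4) 280711|_6 = 6^(6 + 1) + 3·6^3 + 3·6^2 + 3·6 + 1 ↦ 7^(7 + 1) + 3·7^3 + 3·7^2 + 3·7 + 1|_7 = 5765999 ⇒ 5765998
(5) 5765998|_7 = 7^(7 + 1) + 3·7^3 + 3·7^2 + 3·7 ↦ 8^(8 + 1) + 3·8^3 + 3·8^2 + 3·8|_8 = 134219480 ⇒ 134219479
(6) 134219479|_8 = 8^(8 + 1) + 3·8^3 + 3·8^2 + 2·8 + 7 ↦ 9^(9 + 1) + 3·9^3 + 3·9^2 + 2·9 + 7|_9 = 3486786856 ⇒ 3486786855
(7) 3486786855|_9 = 9^(9 + 1) + 3·9^3 + 3·9^2 + 2·9 + 6 ↦ 10^(10 + 1) + 3·10^3 + 3·10^2 + 2·10 + 6|_10 = 100000003326 ⇒ 100000003325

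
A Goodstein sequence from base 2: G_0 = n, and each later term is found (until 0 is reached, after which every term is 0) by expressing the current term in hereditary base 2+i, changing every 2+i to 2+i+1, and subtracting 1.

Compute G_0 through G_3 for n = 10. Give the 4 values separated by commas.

i=0: 10 = 2^(2 + 1) + 2 (b=2); 2→3: 3^(3 + 1) + 3 = 84; 84−1 = 83
i=1: 83 = 3^(3 + 1) + 2 (b=3); 3→4: 4^(4 + 1) + 2 = 1026; 1026−1 = 1025
i=2: 1025 = 4^(4 + 1) + 1 (b=4); 4→5: 5^(5 + 1) + 1 = 15626; 15626−1 = 15625

10, 83, 1025, 15625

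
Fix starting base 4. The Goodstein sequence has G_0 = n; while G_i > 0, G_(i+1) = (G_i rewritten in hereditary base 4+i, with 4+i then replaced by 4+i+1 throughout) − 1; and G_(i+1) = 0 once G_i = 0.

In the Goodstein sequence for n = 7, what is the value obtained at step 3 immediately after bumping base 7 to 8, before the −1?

8

[0] 7 ≡ 4 + 3 (base 4). Lift 5: 8. −1: 7.
[1] 7 ≡ 5 + 2 (base 5). Lift 6: 8. −1: 7.
[2] 7 ≡ 6 + 1 (base 6). Lift 7: 8. −1: 7.
[3] 7 ≡ 7 (base 7). Lift 8: 8. −1: 7.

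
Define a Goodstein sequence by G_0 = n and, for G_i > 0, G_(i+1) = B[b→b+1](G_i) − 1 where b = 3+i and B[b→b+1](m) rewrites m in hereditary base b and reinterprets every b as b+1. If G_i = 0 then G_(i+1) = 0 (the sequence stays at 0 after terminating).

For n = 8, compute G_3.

11

step 0: 8 = 2·3 + 2; sub 4 for 3: 2·4 + 2; = 10; G_1 = 10−1 = 9
step 1: 9 = 2·4 + 1; sub 5 for 4: 2·5 + 1; = 11; G_2 = 11−1 = 10
step 2: 10 = 2·5; sub 6 for 5: 2·6; = 12; G_3 = 12−1 = 11
step 3: 11 = 6 + 5; sub 7 for 6: 7 + 5; = 12; G_4 = 12−1 = 11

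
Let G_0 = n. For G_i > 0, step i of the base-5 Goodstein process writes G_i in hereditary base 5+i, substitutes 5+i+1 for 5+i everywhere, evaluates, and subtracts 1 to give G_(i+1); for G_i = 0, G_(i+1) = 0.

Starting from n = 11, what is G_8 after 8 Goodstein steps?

G_0 = 11. HB_5(11) = 2·5 + 1. Bump = 13. G_1 = 12.
G_1 = 12. HB_6(12) = 2·6. Bump = 14. G_2 = 13.
G_2 = 13. HB_7(13) = 7 + 6. Bump = 14. G_3 = 13.
G_3 = 13. HB_8(13) = 8 + 5. Bump = 14. G_4 = 13.
G_4 = 13. HB_9(13) = 9 + 4. Bump = 14. G_5 = 13.
G_5 = 13. HB_10(13) = 10 + 3. Bump = 14. G_6 = 13.
G_6 = 13. HB_11(13) = 11 + 2. Bump = 14. G_7 = 13.
G_7 = 13. HB_12(13) = 12 + 1. Bump = 14. G_8 = 13.

13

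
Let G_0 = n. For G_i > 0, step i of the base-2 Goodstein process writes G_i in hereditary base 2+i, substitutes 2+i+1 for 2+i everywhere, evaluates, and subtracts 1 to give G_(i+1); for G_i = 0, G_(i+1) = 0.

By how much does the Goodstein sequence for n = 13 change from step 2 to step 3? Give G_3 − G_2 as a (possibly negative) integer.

step 0: 13 = 2^(2 + 1) + 2^2 + 1; sub 3 for 2: 3^(3 + 1) + 3^3 + 1; = 109; G_1 = 109−1 = 108
step 1: 108 = 3^(3 + 1) + 3^3; sub 4 for 3: 4^(4 + 1) + 4^4; = 1280; G_2 = 1280−1 = 1279
step 2: 1279 = 4^(4 + 1) + 3·4^3 + 3·4^2 + 3·4 + 3; sub 5 for 4: 5^(5 + 1) + 3·5^3 + 3·5^2 + 3·5 + 3; = 16093; G_3 = 16093−1 = 16092

14813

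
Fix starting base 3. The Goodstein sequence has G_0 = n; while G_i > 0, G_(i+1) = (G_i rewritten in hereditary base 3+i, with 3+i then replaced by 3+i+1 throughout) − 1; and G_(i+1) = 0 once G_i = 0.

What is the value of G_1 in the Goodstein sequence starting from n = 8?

9

i=0: 8 = 2·3 + 2 (b=3); 3→4: 2·4 + 2 = 10; 10−1 = 9
i=1: 9 = 2·4 + 1 (b=4); 4→5: 2·5 + 1 = 11; 11−1 = 10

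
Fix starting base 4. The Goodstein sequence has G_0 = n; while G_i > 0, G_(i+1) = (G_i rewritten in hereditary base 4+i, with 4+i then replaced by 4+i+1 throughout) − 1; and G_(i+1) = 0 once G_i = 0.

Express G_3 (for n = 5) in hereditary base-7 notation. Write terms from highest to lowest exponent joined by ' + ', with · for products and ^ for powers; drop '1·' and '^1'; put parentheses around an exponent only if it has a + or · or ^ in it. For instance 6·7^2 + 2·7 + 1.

4

(0) 5|_4 = 4 + 1 ↦ 5 + 1|_5 = 6 ⇒ 5
(1) 5|_5 = 5 ↦ 6|_6 = 6 ⇒ 5
(2) 5|_6 = 5 ↦ 5|_7 = 5 ⇒ 4
(3) 4|_7 = 4 ↦ 4|_8 = 4 ⇒ 3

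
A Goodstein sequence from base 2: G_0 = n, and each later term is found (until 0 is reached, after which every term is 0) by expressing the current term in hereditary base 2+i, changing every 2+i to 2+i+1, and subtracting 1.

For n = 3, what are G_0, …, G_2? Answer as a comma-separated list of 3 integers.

[0] 3 ≡ 2 + 1 (base 2). Lift 3: 4. −1: 3.
[1] 3 ≡ 3 (base 3). Lift 4: 4. −1: 3.

3, 3, 3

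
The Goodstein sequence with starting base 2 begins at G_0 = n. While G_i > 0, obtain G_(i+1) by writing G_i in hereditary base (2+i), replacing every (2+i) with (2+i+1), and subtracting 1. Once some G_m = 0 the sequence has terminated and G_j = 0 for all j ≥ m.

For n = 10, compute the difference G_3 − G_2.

14600

10 —HB2→ 2^(2 + 1) + 2 —bump→ 3^(3 + 1) + 3 = 84 —(−1)→ 83
83 —HB3→ 3^(3 + 1) + 2 —bump→ 4^(4 + 1) + 2 = 1026 —(−1)→ 1025
1025 —HB4→ 4^(4 + 1) + 1 —bump→ 5^(5 + 1) + 1 = 15626 —(−1)→ 15625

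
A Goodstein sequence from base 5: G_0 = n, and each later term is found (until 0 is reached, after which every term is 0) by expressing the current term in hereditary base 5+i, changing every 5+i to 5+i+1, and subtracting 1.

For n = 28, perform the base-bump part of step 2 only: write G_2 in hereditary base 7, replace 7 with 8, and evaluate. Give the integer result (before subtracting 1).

65

i=0: 28 = 5^2 + 3 (b=5); 5→6: 6^2 + 3 = 39; 39−1 = 38
i=1: 38 = 6^2 + 2 (b=6); 6→7: 7^2 + 2 = 51; 51−1 = 50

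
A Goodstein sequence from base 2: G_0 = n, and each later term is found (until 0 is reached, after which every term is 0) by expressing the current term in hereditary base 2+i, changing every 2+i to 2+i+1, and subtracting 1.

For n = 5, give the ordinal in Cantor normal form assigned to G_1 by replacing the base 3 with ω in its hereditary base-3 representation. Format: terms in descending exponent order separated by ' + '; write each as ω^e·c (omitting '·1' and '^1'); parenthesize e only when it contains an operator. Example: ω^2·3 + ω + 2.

base 2: 5 = 2^2 + 1; at 3: 3^3 + 1 = 28; next = 27
base 3: 27 = 3^3; at 4: 4^4 = 256; next = 255

ω^ω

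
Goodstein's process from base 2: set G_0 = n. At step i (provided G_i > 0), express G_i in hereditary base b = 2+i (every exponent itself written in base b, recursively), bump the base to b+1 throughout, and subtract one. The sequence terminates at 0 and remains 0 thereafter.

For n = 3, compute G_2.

step 0: 3 = 2 + 1; sub 3 for 2: 3 + 1; = 4; G_1 = 4−1 = 3
step 1: 3 = 3; sub 4 for 3: 4; = 4; G_2 = 4−1 = 3
step 2: 3 = 3; sub 5 for 4: 3; = 3; G_3 = 3−1 = 2

3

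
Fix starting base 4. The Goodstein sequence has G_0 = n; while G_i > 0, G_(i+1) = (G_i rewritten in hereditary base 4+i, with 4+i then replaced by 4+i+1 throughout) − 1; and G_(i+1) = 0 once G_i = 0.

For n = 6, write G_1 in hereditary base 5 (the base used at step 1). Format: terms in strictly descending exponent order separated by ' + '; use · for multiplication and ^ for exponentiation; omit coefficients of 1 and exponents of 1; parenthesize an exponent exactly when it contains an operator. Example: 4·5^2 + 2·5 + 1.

5 + 1

i=0: 6 = 4 + 2 (b=4); 4→5: 5 + 2 = 7; 7−1 = 6
i=1: 6 = 5 + 1 (b=5); 5→6: 6 + 1 = 7; 7−1 = 6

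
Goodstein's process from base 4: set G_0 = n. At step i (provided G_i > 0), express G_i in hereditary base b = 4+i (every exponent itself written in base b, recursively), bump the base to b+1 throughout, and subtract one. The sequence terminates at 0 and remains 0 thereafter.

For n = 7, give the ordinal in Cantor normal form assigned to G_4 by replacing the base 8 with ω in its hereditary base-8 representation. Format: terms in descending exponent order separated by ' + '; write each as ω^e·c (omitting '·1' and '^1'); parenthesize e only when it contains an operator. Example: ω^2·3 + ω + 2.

G_0 = 7. HB_4(7) = 4 + 3. Bump = 8. G_1 = 7.
G_1 = 7. HB_5(7) = 5 + 2. Bump = 8. G_2 = 7.
G_2 = 7. HB_6(7) = 6 + 1. Bump = 8. G_3 = 7.
G_3 = 7. HB_7(7) = 7. Bump = 8. G_4 = 7.
G_4 = 7. HB_8(7) = 7. Bump = 7. G_5 = 6.

7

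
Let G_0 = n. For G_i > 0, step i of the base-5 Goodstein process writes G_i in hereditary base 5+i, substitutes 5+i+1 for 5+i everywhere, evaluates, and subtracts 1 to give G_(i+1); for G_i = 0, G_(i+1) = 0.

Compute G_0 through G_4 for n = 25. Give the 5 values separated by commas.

25, 35, 39, 43, 47

base 5: 25 = 5^2; at 6: 6^2 = 36; next = 35
base 6: 35 = 5·6 + 5; at 7: 5·7 + 5 = 40; next = 39
base 7: 39 = 5·7 + 4; at 8: 5·8 + 4 = 44; next = 43
base 8: 43 = 5·8 + 3; at 9: 5·9 + 3 = 48; next = 47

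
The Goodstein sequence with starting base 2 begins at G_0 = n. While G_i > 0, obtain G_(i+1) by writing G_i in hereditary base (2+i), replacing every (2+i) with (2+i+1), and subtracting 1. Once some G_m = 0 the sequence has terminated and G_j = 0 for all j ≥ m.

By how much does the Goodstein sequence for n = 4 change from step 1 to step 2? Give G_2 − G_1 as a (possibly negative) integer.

15

base 2: 4 = 2^2; at 3: 3^3 = 27; next = 26
base 3: 26 = 2·3^2 + 2·3 + 2; at 4: 2·4^2 + 2·4 + 2 = 42; next = 41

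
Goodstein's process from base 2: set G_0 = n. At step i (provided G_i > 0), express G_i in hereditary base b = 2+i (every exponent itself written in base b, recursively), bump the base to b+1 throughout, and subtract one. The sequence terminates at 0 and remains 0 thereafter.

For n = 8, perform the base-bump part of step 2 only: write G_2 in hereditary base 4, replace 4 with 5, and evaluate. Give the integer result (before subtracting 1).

G_0 = 8. HB_2(8) = 2^(2 + 1). Bump = 81. G_1 = 80.
G_1 = 80. HB_3(80) = 2·3^3 + 2·3^2 + 2·3 + 2. Bump = 554. G_2 = 553.
G_2 = 553. HB_4(553) = 2·4^4 + 2·4^2 + 2·4 + 1. Bump = 6311. G_3 = 6310.

6311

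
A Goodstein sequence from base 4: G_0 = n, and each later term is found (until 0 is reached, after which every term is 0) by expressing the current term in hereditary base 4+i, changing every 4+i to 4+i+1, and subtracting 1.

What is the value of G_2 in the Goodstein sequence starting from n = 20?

39

i=0: 20 = 4^2 + 4 (b=4); 4→5: 5^2 + 5 = 30; 30−1 = 29
i=1: 29 = 5^2 + 4 (b=5); 5→6: 6^2 + 4 = 40; 40−1 = 39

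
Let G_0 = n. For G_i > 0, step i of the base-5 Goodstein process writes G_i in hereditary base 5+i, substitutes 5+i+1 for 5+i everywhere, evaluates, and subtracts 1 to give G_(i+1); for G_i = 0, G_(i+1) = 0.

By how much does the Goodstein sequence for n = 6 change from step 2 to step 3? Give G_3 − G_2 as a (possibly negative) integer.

step 0: 6 = 5 + 1; sub 6 for 5: 6 + 1; = 7; G_1 = 7−1 = 6
step 1: 6 = 6; sub 7 for 6: 7; = 7; G_2 = 7−1 = 6
step 2: 6 = 6; sub 8 for 7: 6; = 6; G_3 = 6−1 = 5

-1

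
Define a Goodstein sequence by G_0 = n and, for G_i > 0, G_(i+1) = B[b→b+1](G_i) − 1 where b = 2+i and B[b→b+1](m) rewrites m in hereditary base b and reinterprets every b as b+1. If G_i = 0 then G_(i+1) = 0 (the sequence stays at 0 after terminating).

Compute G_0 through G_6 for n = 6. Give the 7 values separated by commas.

6, 29, 257, 3125, 46655, 98039, 187243

[0] 6 ≡ 2^2 + 2 (base 2). Lift 3: 30. −1: 29.
[1] 29 ≡ 3^3 + 2 (base 3). Lift 4: 258. −1: 257.
[2] 257 ≡ 4^4 + 1 (base 4). Lift 5: 3126. −1: 3125.
[3] 3125 ≡ 5^5 (base 5). Lift 6: 46656. −1: 46655.
[4] 46655 ≡ 5·6^5 + 5·6^4 + 5·6^3 + 5·6^2 + 5·6 + 5 (base 6). Lift 7: 98040. −1: 98039.
[5] 98039 ≡ 5·7^5 + 5·7^4 + 5·7^3 + 5·7^2 + 5·7 + 4 (base 7). Lift 8: 187244. −1: 187243.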